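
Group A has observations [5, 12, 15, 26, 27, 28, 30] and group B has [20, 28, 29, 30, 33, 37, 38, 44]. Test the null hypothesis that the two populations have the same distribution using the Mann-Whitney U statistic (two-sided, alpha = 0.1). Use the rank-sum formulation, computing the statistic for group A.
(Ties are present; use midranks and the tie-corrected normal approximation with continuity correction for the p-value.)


Step 1: Combine and sort all 15 observations; assign midranks.
sorted (value, group): (5,X), (12,X), (15,X), (20,Y), (26,X), (27,X), (28,X), (28,Y), (29,Y), (30,X), (30,Y), (33,Y), (37,Y), (38,Y), (44,Y)
ranks: 5->1, 12->2, 15->3, 20->4, 26->5, 27->6, 28->7.5, 28->7.5, 29->9, 30->10.5, 30->10.5, 33->12, 37->13, 38->14, 44->15
Step 2: Rank sum for X: R1 = 1 + 2 + 3 + 5 + 6 + 7.5 + 10.5 = 35.
Step 3: U_X = R1 - n1(n1+1)/2 = 35 - 7*8/2 = 35 - 28 = 7.
       U_Y = n1*n2 - U_X = 56 - 7 = 49.
Step 4: Ties are present, so use the tie-corrected normal approximation (with continuity correction) for the p-value.
Step 5: p-value = 0.017470; compare to alpha = 0.1. reject H0.

U_X = 7, p = 0.017470, reject H0 at alpha = 0.1.


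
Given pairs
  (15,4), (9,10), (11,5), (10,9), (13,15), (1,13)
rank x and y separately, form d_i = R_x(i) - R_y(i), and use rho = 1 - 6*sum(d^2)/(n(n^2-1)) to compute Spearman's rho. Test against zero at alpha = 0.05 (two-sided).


Step 1: Rank x and y separately (midranks; no ties here).
rank(x): 15->6, 9->2, 11->4, 10->3, 13->5, 1->1
rank(y): 4->1, 10->4, 5->2, 9->3, 15->6, 13->5
Step 2: d_i = R_x(i) - R_y(i); compute d_i^2.
  (6-1)^2=25, (2-4)^2=4, (4-2)^2=4, (3-3)^2=0, (5-6)^2=1, (1-5)^2=16
sum(d^2) = 50.
Step 3: rho = 1 - 6*50 / (6*(6^2 - 1)) = 1 - 300/210 = -0.428571.
Step 4: Under H0, t = rho * sqrt((n-2)/(1-rho^2)) = -0.9487 ~ t(4).
Step 5: Two-sided p-value from the t-distribution with 4 df = 0.396501.
Step 6: alpha = 0.05. fail to reject H0.

rho = -0.4286, p = 0.396501, fail to reject H0 at alpha = 0.05.


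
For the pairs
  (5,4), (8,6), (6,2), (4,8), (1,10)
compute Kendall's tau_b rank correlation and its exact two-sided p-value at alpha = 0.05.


Step 1: Enumerate the 10 unordered pairs (i,j) with i<j and classify each by sign(x_j-x_i) * sign(y_j-y_i).
  (1,2):dx=+3,dy=+2->C; (1,3):dx=+1,dy=-2->D; (1,4):dx=-1,dy=+4->D; (1,5):dx=-4,dy=+6->D
  (2,3):dx=-2,dy=-4->C; (2,4):dx=-4,dy=+2->D; (2,5):dx=-7,dy=+4->D; (3,4):dx=-2,dy=+6->D
  (3,5):dx=-5,dy=+8->D; (4,5):dx=-3,dy=+2->D
Step 2: C = 2, D = 8, total pairs = 10.
Step 3: tau = (C - D)/(n(n-1)/2) = (2 - 8)/10 = -0.600000.
Step 4: Exact two-sided p-value (enumerate n! = 120 permutations of y under H0): p = 0.233333.
Step 5: alpha = 0.05. fail to reject H0.

tau_b = -0.6000 (C=2, D=8), p = 0.233333, fail to reject H0.


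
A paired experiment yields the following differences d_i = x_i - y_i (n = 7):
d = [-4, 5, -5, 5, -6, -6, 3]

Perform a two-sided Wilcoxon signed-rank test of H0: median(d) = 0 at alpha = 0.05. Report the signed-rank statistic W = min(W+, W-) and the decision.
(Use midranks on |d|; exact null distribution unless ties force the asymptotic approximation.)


Step 1: Drop any zero differences (none here) and take |d_i|.
|d| = [4, 5, 5, 5, 6, 6, 3]
Step 2: Midrank |d_i| (ties get averaged ranks).
ranks: |4|->2, |5|->4, |5|->4, |5|->4, |6|->6.5, |6|->6.5, |3|->1
Step 3: Attach original signs; sum ranks with positive sign and with negative sign.
W+ = 4 + 4 + 1 = 9
W- = 2 + 4 + 6.5 + 6.5 = 19
(Check: W+ + W- = 28 should equal n(n+1)/2 = 28.)
Step 4: Test statistic W = min(W+, W-) = 9.
Step 5: Ties in |d|, so use the tie-corrected normal approximation.
        E[W] = n(n+1)/4 = 7*8/4 = 14.
        Tie groups: |d|=5 (t=3), |d|=6 (t=2); sum(t^3 - t) = 30.
        Var[W] = n(n+1)(2n+1)/24 - sum(t^3-t)/48 = 840/24 - 30/48 = 34.375.
        z = (W - E[W]) / sqrt(Var[W]) = (9 - 14) / 5.8630 = -0.8528.
        Two-sided p = 2*Phi(z) = 0.393769.
Step 6: alpha = 0.05. fail to reject H0.

W+ = 9, W- = 19, W = min = 9, p = 0.393769, fail to reject H0.


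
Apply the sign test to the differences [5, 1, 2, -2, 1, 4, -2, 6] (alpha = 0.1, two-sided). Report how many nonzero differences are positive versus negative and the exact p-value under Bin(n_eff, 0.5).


Step 1: Discard zero differences. Original n = 8; n_eff = number of nonzero differences = 8.
Nonzero differences (with sign): +5, +1, +2, -2, +1, +4, -2, +6
Step 2: Count signs: positive = 6, negative = 2.
Step 3: Under H0: P(positive) = 0.5, so the number of positives S ~ Bin(8, 0.5).
Step 4: Two-sided exact p-value = sum of Bin(8,0.5) probabilities at or below the observed probability = 0.289062.
Step 5: alpha = 0.1. fail to reject H0.

n_eff = 8, pos = 6, neg = 2, p = 0.289062, fail to reject H0.


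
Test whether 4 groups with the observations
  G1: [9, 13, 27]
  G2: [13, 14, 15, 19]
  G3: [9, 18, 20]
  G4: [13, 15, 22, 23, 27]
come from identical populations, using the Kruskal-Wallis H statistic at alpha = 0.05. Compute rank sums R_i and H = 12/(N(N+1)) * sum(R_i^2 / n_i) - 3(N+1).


Step 1: Combine all N = 15 observations and assign midranks.
sorted (value, group, rank): (9,G1,1.5), (9,G3,1.5), (13,G1,4), (13,G2,4), (13,G4,4), (14,G2,6), (15,G2,7.5), (15,G4,7.5), (18,G3,9), (19,G2,10), (20,G3,11), (22,G4,12), (23,G4,13), (27,G1,14.5), (27,G4,14.5)
Step 2: Sum ranks within each group.
R_1 = 20 (n_1 = 3)
R_2 = 27.5 (n_2 = 4)
R_3 = 21.5 (n_3 = 3)
R_4 = 51 (n_4 = 5)
Step 3: H = 12/(N(N+1)) * sum(R_i^2/n_i) - 3(N+1)
     = 12/(15*16) * (20^2/3 + 27.5^2/4 + 21.5^2/3 + 51^2/5) - 3*16
     = 0.050000 * 996.679 - 48
     = 1.833958.
Step 4: Ties present; correction factor C = 1 - 42/(15^3 - 15) = 0.987500. Corrected H = 1.833958 / 0.987500 = 1.857173.
Step 5: Under H0, H ~ chi^2(3); p-value = 0.602573.
Step 6: alpha = 0.05. fail to reject H0.

H = 1.8572, df = 3, p = 0.602573, fail to reject H0.


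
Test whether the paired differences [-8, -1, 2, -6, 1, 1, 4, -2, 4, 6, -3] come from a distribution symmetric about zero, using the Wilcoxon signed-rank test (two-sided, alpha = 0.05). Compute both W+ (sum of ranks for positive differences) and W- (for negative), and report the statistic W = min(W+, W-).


Step 1: Drop any zero differences (none here) and take |d_i|.
|d| = [8, 1, 2, 6, 1, 1, 4, 2, 4, 6, 3]
Step 2: Midrank |d_i| (ties get averaged ranks).
ranks: |8|->11, |1|->2, |2|->4.5, |6|->9.5, |1|->2, |1|->2, |4|->7.5, |2|->4.5, |4|->7.5, |6|->9.5, |3|->6
Step 3: Attach original signs; sum ranks with positive sign and with negative sign.
W+ = 4.5 + 2 + 2 + 7.5 + 7.5 + 9.5 = 33
W- = 11 + 2 + 9.5 + 4.5 + 6 = 33
(Check: W+ + W- = 66 should equal n(n+1)/2 = 66.)
Step 4: Test statistic W = min(W+, W-) = 33.
Step 5: Ties in |d|, so use the tie-corrected normal approximation.
        E[W] = n(n+1)/4 = 11*12/4 = 33.
        Tie groups: |d|=1 (t=3), |d|=2 (t=2), |d|=4 (t=2), |d|=6 (t=2); sum(t^3 - t) = 42.
        Var[W] = n(n+1)(2n+1)/24 - sum(t^3-t)/48 = 3036/24 - 42/48 = 125.625.
        z = (W - E[W]) / sqrt(Var[W]) = (33 - 33) / 11.2083 = 0.0000.
        Two-sided p = 2*Phi(z) = 1.000000.
Step 6: alpha = 0.05. fail to reject H0.

W+ = 33, W- = 33, W = min = 33, p = 1.000000, fail to reject H0.


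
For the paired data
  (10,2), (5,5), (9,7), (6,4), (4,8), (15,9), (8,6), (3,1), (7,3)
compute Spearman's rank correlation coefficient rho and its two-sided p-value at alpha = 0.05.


Step 1: Rank x and y separately (midranks; no ties here).
rank(x): 10->8, 5->3, 9->7, 6->4, 4->2, 15->9, 8->6, 3->1, 7->5
rank(y): 2->2, 5->5, 7->7, 4->4, 8->8, 9->9, 6->6, 1->1, 3->3
Step 2: d_i = R_x(i) - R_y(i); compute d_i^2.
  (8-2)^2=36, (3-5)^2=4, (7-7)^2=0, (4-4)^2=0, (2-8)^2=36, (9-9)^2=0, (6-6)^2=0, (1-1)^2=0, (5-3)^2=4
sum(d^2) = 80.
Step 3: rho = 1 - 6*80 / (9*(9^2 - 1)) = 1 - 480/720 = 0.333333.
Step 4: Under H0, t = rho * sqrt((n-2)/(1-rho^2)) = 0.9354 ~ t(7).
Step 5: Two-sided p-value from the t-distribution with 7 df = 0.380713.
Step 6: alpha = 0.05. fail to reject H0.

rho = 0.3333, p = 0.380713, fail to reject H0 at alpha = 0.05.


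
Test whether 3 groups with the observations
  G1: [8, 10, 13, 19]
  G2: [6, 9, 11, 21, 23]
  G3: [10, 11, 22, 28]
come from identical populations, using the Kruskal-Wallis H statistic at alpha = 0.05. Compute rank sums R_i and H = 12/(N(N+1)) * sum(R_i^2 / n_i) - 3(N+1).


Step 1: Combine all N = 13 observations and assign midranks.
sorted (value, group, rank): (6,G2,1), (8,G1,2), (9,G2,3), (10,G1,4.5), (10,G3,4.5), (11,G2,6.5), (11,G3,6.5), (13,G1,8), (19,G1,9), (21,G2,10), (22,G3,11), (23,G2,12), (28,G3,13)
Step 2: Sum ranks within each group.
R_1 = 23.5 (n_1 = 4)
R_2 = 32.5 (n_2 = 5)
R_3 = 35 (n_3 = 4)
Step 3: H = 12/(N(N+1)) * sum(R_i^2/n_i) - 3(N+1)
     = 12/(13*14) * (23.5^2/4 + 32.5^2/5 + 35^2/4) - 3*14
     = 0.065934 * 655.562 - 42
     = 1.223901.
Step 4: Ties present; correction factor C = 1 - 12/(13^3 - 13) = 0.994505. Corrected H = 1.223901 / 0.994505 = 1.230663.
Step 5: Under H0, H ~ chi^2(2); p-value = 0.540462.
Step 6: alpha = 0.05. fail to reject H0.

H = 1.2307, df = 2, p = 0.540462, fail to reject H0.


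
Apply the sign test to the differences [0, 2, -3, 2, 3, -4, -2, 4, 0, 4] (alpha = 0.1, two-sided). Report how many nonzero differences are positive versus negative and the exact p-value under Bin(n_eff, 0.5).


Step 1: Discard zero differences. Original n = 10; n_eff = number of nonzero differences = 8.
Nonzero differences (with sign): +2, -3, +2, +3, -4, -2, +4, +4
Step 2: Count signs: positive = 5, negative = 3.
Step 3: Under H0: P(positive) = 0.5, so the number of positives S ~ Bin(8, 0.5).
Step 4: Two-sided exact p-value = sum of Bin(8,0.5) probabilities at or below the observed probability = 0.726562.
Step 5: alpha = 0.1. fail to reject H0.

n_eff = 8, pos = 5, neg = 3, p = 0.726562, fail to reject H0.


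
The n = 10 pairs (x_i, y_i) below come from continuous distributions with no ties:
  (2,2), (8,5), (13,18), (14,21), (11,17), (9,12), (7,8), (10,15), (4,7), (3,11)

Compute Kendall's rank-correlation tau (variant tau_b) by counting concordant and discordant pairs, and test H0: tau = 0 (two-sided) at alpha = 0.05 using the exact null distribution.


Step 1: Enumerate the 45 unordered pairs (i,j) with i<j and classify each by sign(x_j-x_i) * sign(y_j-y_i).
  (1,2):dx=+6,dy=+3->C; (1,3):dx=+11,dy=+16->C; (1,4):dx=+12,dy=+19->C; (1,5):dx=+9,dy=+15->C
  (1,6):dx=+7,dy=+10->C; (1,7):dx=+5,dy=+6->C; (1,8):dx=+8,dy=+13->C; (1,9):dx=+2,dy=+5->C
  (1,10):dx=+1,dy=+9->C; (2,3):dx=+5,dy=+13->C; (2,4):dx=+6,dy=+16->C; (2,5):dx=+3,dy=+12->C
  (2,6):dx=+1,dy=+7->C; (2,7):dx=-1,dy=+3->D; (2,8):dx=+2,dy=+10->C; (2,9):dx=-4,dy=+2->D
  (2,10):dx=-5,dy=+6->D; (3,4):dx=+1,dy=+3->C; (3,5):dx=-2,dy=-1->C; (3,6):dx=-4,dy=-6->C
  (3,7):dx=-6,dy=-10->C; (3,8):dx=-3,dy=-3->C; (3,9):dx=-9,dy=-11->C; (3,10):dx=-10,dy=-7->C
  (4,5):dx=-3,dy=-4->C; (4,6):dx=-5,dy=-9->C; (4,7):dx=-7,dy=-13->C; (4,8):dx=-4,dy=-6->C
  (4,9):dx=-10,dy=-14->C; (4,10):dx=-11,dy=-10->C; (5,6):dx=-2,dy=-5->C; (5,7):dx=-4,dy=-9->C
  (5,8):dx=-1,dy=-2->C; (5,9):dx=-7,dy=-10->C; (5,10):dx=-8,dy=-6->C; (6,7):dx=-2,dy=-4->C
  (6,8):dx=+1,dy=+3->C; (6,9):dx=-5,dy=-5->C; (6,10):dx=-6,dy=-1->C; (7,8):dx=+3,dy=+7->C
  (7,9):dx=-3,dy=-1->C; (7,10):dx=-4,dy=+3->D; (8,9):dx=-6,dy=-8->C; (8,10):dx=-7,dy=-4->C
  (9,10):dx=-1,dy=+4->D
Step 2: C = 40, D = 5, total pairs = 45.
Step 3: tau = (C - D)/(n(n-1)/2) = (40 - 5)/45 = 0.777778.
Step 4: Exact two-sided p-value (enumerate n! = 3628800 permutations of y under H0): p = 0.000946.
Step 5: alpha = 0.05. reject H0.

tau_b = 0.7778 (C=40, D=5), p = 0.000946, reject H0.


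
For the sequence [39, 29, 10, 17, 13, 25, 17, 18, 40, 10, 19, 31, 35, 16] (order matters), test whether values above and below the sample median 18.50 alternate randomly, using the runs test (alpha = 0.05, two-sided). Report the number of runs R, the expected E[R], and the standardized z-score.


Step 1: Compute median = 18.50; label A = above, B = below.
Labels in order: AABBBABBABAAAB  (n_A = 7, n_B = 7)
Step 2: Count runs R = 8.
Step 3: Under H0 (random ordering), E[R] = 2*n_A*n_B/(n_A+n_B) + 1 = 2*7*7/14 + 1 = 8.0000.
        Var[R] = 2*n_A*n_B*(2*n_A*n_B - n_A - n_B) / ((n_A+n_B)^2 * (n_A+n_B-1)) = 8232/2548 = 3.2308.
        SD[R] = 1.7974.
Step 4: R = E[R], so z = 0 with no continuity correction.
Step 5: Two-sided p-value via normal approximation = 2*(1 - Phi(|z|)) = 1.000000.
Step 6: alpha = 0.05. fail to reject H0.

R = 8, z = 0.0000, p = 1.000000, fail to reject H0.


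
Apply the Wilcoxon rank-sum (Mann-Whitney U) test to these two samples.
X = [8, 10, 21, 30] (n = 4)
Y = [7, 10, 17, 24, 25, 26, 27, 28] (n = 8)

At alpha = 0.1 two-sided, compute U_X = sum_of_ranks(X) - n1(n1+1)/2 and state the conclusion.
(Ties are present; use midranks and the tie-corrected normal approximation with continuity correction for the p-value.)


Step 1: Combine and sort all 12 observations; assign midranks.
sorted (value, group): (7,Y), (8,X), (10,X), (10,Y), (17,Y), (21,X), (24,Y), (25,Y), (26,Y), (27,Y), (28,Y), (30,X)
ranks: 7->1, 8->2, 10->3.5, 10->3.5, 17->5, 21->6, 24->7, 25->8, 26->9, 27->10, 28->11, 30->12
Step 2: Rank sum for X: R1 = 2 + 3.5 + 6 + 12 = 23.5.
Step 3: U_X = R1 - n1(n1+1)/2 = 23.5 - 4*5/2 = 23.5 - 10 = 13.5.
       U_Y = n1*n2 - U_X = 32 - 13.5 = 18.5.
Step 4: Ties are present, so use the tie-corrected normal approximation (with continuity correction) for the p-value.
Step 5: p-value = 0.733647; compare to alpha = 0.1. fail to reject H0.

U_X = 13.5, p = 0.733647, fail to reject H0 at alpha = 0.1.


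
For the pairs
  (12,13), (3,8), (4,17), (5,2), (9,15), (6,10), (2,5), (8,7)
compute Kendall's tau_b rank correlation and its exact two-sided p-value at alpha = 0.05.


Step 1: Enumerate the 28 unordered pairs (i,j) with i<j and classify each by sign(x_j-x_i) * sign(y_j-y_i).
  (1,2):dx=-9,dy=-5->C; (1,3):dx=-8,dy=+4->D; (1,4):dx=-7,dy=-11->C; (1,5):dx=-3,dy=+2->D
  (1,6):dx=-6,dy=-3->C; (1,7):dx=-10,dy=-8->C; (1,8):dx=-4,dy=-6->C; (2,3):dx=+1,dy=+9->C
  (2,4):dx=+2,dy=-6->D; (2,5):dx=+6,dy=+7->C; (2,6):dx=+3,dy=+2->C; (2,7):dx=-1,dy=-3->C
  (2,8):dx=+5,dy=-1->D; (3,4):dx=+1,dy=-15->D; (3,5):dx=+5,dy=-2->D; (3,6):dx=+2,dy=-7->D
  (3,7):dx=-2,dy=-12->C; (3,8):dx=+4,dy=-10->D; (4,5):dx=+4,dy=+13->C; (4,6):dx=+1,dy=+8->C
  (4,7):dx=-3,dy=+3->D; (4,8):dx=+3,dy=+5->C; (5,6):dx=-3,dy=-5->C; (5,7):dx=-7,dy=-10->C
  (5,8):dx=-1,dy=-8->C; (6,7):dx=-4,dy=-5->C; (6,8):dx=+2,dy=-3->D; (7,8):dx=+6,dy=+2->C
Step 2: C = 18, D = 10, total pairs = 28.
Step 3: tau = (C - D)/(n(n-1)/2) = (18 - 10)/28 = 0.285714.
Step 4: Exact two-sided p-value (enumerate n! = 40320 permutations of y under H0): p = 0.398760.
Step 5: alpha = 0.05. fail to reject H0.

tau_b = 0.2857 (C=18, D=10), p = 0.398760, fail to reject H0.


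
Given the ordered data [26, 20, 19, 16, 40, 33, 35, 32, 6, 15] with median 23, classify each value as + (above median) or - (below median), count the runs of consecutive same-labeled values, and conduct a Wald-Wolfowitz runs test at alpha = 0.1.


Step 1: Compute median = 23; label A = above, B = below.
Labels in order: ABBBAAAABB  (n_A = 5, n_B = 5)
Step 2: Count runs R = 4.
Step 3: Under H0 (random ordering), E[R] = 2*n_A*n_B/(n_A+n_B) + 1 = 2*5*5/10 + 1 = 6.0000.
        Var[R] = 2*n_A*n_B*(2*n_A*n_B - n_A - n_B) / ((n_A+n_B)^2 * (n_A+n_B-1)) = 2000/900 = 2.2222.
        SD[R] = 1.4907.
Step 4: Continuity-corrected z = (R + 0.5 - E[R]) / SD[R] = (4 + 0.5 - 6.0000) / 1.4907 = -1.0062.
Step 5: Two-sided p-value via normal approximation = 2*(1 - Phi(|z|)) = 0.314305.
Step 6: alpha = 0.1. fail to reject H0.

R = 4, z = -1.0062, p = 0.314305, fail to reject H0.


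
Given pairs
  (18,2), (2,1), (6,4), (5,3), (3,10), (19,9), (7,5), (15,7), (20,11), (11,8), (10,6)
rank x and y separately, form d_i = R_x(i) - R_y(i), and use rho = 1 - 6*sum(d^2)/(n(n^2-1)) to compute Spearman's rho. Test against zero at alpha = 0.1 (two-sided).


Step 1: Rank x and y separately (midranks; no ties here).
rank(x): 18->9, 2->1, 6->4, 5->3, 3->2, 19->10, 7->5, 15->8, 20->11, 11->7, 10->6
rank(y): 2->2, 1->1, 4->4, 3->3, 10->10, 9->9, 5->5, 7->7, 11->11, 8->8, 6->6
Step 2: d_i = R_x(i) - R_y(i); compute d_i^2.
  (9-2)^2=49, (1-1)^2=0, (4-4)^2=0, (3-3)^2=0, (2-10)^2=64, (10-9)^2=1, (5-5)^2=0, (8-7)^2=1, (11-11)^2=0, (7-8)^2=1, (6-6)^2=0
sum(d^2) = 116.
Step 3: rho = 1 - 6*116 / (11*(11^2 - 1)) = 1 - 696/1320 = 0.472727.
Step 4: Under H0, t = rho * sqrt((n-2)/(1-rho^2)) = 1.6094 ~ t(9).
Step 5: Two-sided p-value from the t-distribution with 9 df = 0.141999.
Step 6: alpha = 0.1. fail to reject H0.

rho = 0.4727, p = 0.141999, fail to reject H0 at alpha = 0.1.


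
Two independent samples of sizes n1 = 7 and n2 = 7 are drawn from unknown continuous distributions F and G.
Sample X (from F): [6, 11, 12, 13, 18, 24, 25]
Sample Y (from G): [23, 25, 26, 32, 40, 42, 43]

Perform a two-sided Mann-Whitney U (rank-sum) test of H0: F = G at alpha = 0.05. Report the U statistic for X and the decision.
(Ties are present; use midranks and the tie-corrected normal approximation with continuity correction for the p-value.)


Step 1: Combine and sort all 14 observations; assign midranks.
sorted (value, group): (6,X), (11,X), (12,X), (13,X), (18,X), (23,Y), (24,X), (25,X), (25,Y), (26,Y), (32,Y), (40,Y), (42,Y), (43,Y)
ranks: 6->1, 11->2, 12->3, 13->4, 18->5, 23->6, 24->7, 25->8.5, 25->8.5, 26->10, 32->11, 40->12, 42->13, 43->14
Step 2: Rank sum for X: R1 = 1 + 2 + 3 + 4 + 5 + 7 + 8.5 = 30.5.
Step 3: U_X = R1 - n1(n1+1)/2 = 30.5 - 7*8/2 = 30.5 - 28 = 2.5.
       U_Y = n1*n2 - U_X = 49 - 2.5 = 46.5.
Step 4: Ties are present, so use the tie-corrected normal approximation (with continuity correction) for the p-value.
Step 5: p-value = 0.005956; compare to alpha = 0.05. reject H0.

U_X = 2.5, p = 0.005956, reject H0 at alpha = 0.05.


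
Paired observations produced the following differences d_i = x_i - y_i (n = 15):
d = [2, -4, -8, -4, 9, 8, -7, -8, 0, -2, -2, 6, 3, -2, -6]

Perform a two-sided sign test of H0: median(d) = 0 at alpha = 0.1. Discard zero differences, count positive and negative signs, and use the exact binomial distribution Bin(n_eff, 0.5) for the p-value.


Step 1: Discard zero differences. Original n = 15; n_eff = number of nonzero differences = 14.
Nonzero differences (with sign): +2, -4, -8, -4, +9, +8, -7, -8, -2, -2, +6, +3, -2, -6
Step 2: Count signs: positive = 5, negative = 9.
Step 3: Under H0: P(positive) = 0.5, so the number of positives S ~ Bin(14, 0.5).
Step 4: Two-sided exact p-value = sum of Bin(14,0.5) probabilities at or below the observed probability = 0.423950.
Step 5: alpha = 0.1. fail to reject H0.

n_eff = 14, pos = 5, neg = 9, p = 0.423950, fail to reject H0.


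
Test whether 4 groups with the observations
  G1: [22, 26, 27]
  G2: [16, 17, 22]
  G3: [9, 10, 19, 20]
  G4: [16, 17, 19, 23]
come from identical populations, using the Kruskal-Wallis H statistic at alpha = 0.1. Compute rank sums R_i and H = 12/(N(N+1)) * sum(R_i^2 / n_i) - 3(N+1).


Step 1: Combine all N = 14 observations and assign midranks.
sorted (value, group, rank): (9,G3,1), (10,G3,2), (16,G2,3.5), (16,G4,3.5), (17,G2,5.5), (17,G4,5.5), (19,G3,7.5), (19,G4,7.5), (20,G3,9), (22,G1,10.5), (22,G2,10.5), (23,G4,12), (26,G1,13), (27,G1,14)
Step 2: Sum ranks within each group.
R_1 = 37.5 (n_1 = 3)
R_2 = 19.5 (n_2 = 3)
R_3 = 19.5 (n_3 = 4)
R_4 = 28.5 (n_4 = 4)
Step 3: H = 12/(N(N+1)) * sum(R_i^2/n_i) - 3(N+1)
     = 12/(14*15) * (37.5^2/3 + 19.5^2/3 + 19.5^2/4 + 28.5^2/4) - 3*15
     = 0.057143 * 893.625 - 45
     = 6.064286.
Step 4: Ties present; correction factor C = 1 - 24/(14^3 - 14) = 0.991209. Corrected H = 6.064286 / 0.991209 = 6.118071.
Step 5: Under H0, H ~ chi^2(3); p-value = 0.106005.
Step 6: alpha = 0.1. fail to reject H0.

H = 6.1181, df = 3, p = 0.106005, fail to reject H0.


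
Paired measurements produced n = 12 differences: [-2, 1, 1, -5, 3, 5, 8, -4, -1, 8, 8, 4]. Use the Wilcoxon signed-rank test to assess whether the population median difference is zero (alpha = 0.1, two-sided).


Step 1: Drop any zero differences (none here) and take |d_i|.
|d| = [2, 1, 1, 5, 3, 5, 8, 4, 1, 8, 8, 4]
Step 2: Midrank |d_i| (ties get averaged ranks).
ranks: |2|->4, |1|->2, |1|->2, |5|->8.5, |3|->5, |5|->8.5, |8|->11, |4|->6.5, |1|->2, |8|->11, |8|->11, |4|->6.5
Step 3: Attach original signs; sum ranks with positive sign and with negative sign.
W+ = 2 + 2 + 5 + 8.5 + 11 + 11 + 11 + 6.5 = 57
W- = 4 + 8.5 + 6.5 + 2 = 21
(Check: W+ + W- = 78 should equal n(n+1)/2 = 78.)
Step 4: Test statistic W = min(W+, W-) = 21.
Step 5: Ties in |d|, so use the tie-corrected normal approximation.
        E[W] = n(n+1)/4 = 12*13/4 = 39.
        Tie groups: |d|=1 (t=3), |d|=4 (t=2), |d|=5 (t=2), |d|=8 (t=3); sum(t^3 - t) = 60.
        Var[W] = n(n+1)(2n+1)/24 - sum(t^3-t)/48 = 3900/24 - 60/48 = 161.25.
        z = (W - E[W]) / sqrt(Var[W]) = (21 - 39) / 12.6984 = -1.4175.
        Two-sided p = 2*Phi(z) = 0.156337.
Step 6: alpha = 0.1. fail to reject H0.

W+ = 57, W- = 21, W = min = 21, p = 0.156337, fail to reject H0.


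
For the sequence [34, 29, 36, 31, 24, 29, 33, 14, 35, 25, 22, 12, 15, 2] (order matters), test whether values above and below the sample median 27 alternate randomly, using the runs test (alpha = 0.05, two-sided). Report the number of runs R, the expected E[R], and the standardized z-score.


Step 1: Compute median = 27; label A = above, B = below.
Labels in order: AAAABAABABBBBB  (n_A = 7, n_B = 7)
Step 2: Count runs R = 6.
Step 3: Under H0 (random ordering), E[R] = 2*n_A*n_B/(n_A+n_B) + 1 = 2*7*7/14 + 1 = 8.0000.
        Var[R] = 2*n_A*n_B*(2*n_A*n_B - n_A - n_B) / ((n_A+n_B)^2 * (n_A+n_B-1)) = 8232/2548 = 3.2308.
        SD[R] = 1.7974.
Step 4: Continuity-corrected z = (R + 0.5 - E[R]) / SD[R] = (6 + 0.5 - 8.0000) / 1.7974 = -0.8345.
Step 5: Two-sided p-value via normal approximation = 2*(1 - Phi(|z|)) = 0.403986.
Step 6: alpha = 0.05. fail to reject H0.

R = 6, z = -0.8345, p = 0.403986, fail to reject H0.


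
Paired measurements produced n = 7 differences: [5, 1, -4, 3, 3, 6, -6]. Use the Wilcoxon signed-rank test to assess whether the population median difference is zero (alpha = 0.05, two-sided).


Step 1: Drop any zero differences (none here) and take |d_i|.
|d| = [5, 1, 4, 3, 3, 6, 6]
Step 2: Midrank |d_i| (ties get averaged ranks).
ranks: |5|->5, |1|->1, |4|->4, |3|->2.5, |3|->2.5, |6|->6.5, |6|->6.5
Step 3: Attach original signs; sum ranks with positive sign and with negative sign.
W+ = 5 + 1 + 2.5 + 2.5 + 6.5 = 17.5
W- = 4 + 6.5 = 10.5
(Check: W+ + W- = 28 should equal n(n+1)/2 = 28.)
Step 4: Test statistic W = min(W+, W-) = 10.5.
Step 5: Ties in |d|, so use the tie-corrected normal approximation.
        E[W] = n(n+1)/4 = 7*8/4 = 14.
        Tie groups: |d|=3 (t=2), |d|=6 (t=2); sum(t^3 - t) = 12.
        Var[W] = n(n+1)(2n+1)/24 - sum(t^3-t)/48 = 840/24 - 12/48 = 34.75.
        z = (W - E[W]) / sqrt(Var[W]) = (10.5 - 14) / 5.8949 = -0.5937.
        Two-sided p = 2*Phi(z) = 0.552691.
Step 6: alpha = 0.05. fail to reject H0.

W+ = 17.5, W- = 10.5, W = min = 10.5, p = 0.552691, fail to reject H0.


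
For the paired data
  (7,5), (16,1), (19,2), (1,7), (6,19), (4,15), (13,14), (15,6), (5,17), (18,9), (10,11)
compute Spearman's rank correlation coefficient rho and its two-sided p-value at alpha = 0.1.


Step 1: Rank x and y separately (midranks; no ties here).
rank(x): 7->5, 16->9, 19->11, 1->1, 6->4, 4->2, 13->7, 15->8, 5->3, 18->10, 10->6
rank(y): 5->3, 1->1, 2->2, 7->5, 19->11, 15->9, 14->8, 6->4, 17->10, 9->6, 11->7
Step 2: d_i = R_x(i) - R_y(i); compute d_i^2.
  (5-3)^2=4, (9-1)^2=64, (11-2)^2=81, (1-5)^2=16, (4-11)^2=49, (2-9)^2=49, (7-8)^2=1, (8-4)^2=16, (3-10)^2=49, (10-6)^2=16, (6-7)^2=1
sum(d^2) = 346.
Step 3: rho = 1 - 6*346 / (11*(11^2 - 1)) = 1 - 2076/1320 = -0.572727.
Step 4: Under H0, t = rho * sqrt((n-2)/(1-rho^2)) = -2.0960 ~ t(9).
Step 5: Two-sided p-value from the t-distribution with 9 df = 0.065543.
Step 6: alpha = 0.1. reject H0.

rho = -0.5727, p = 0.065543, reject H0 at alpha = 0.1.


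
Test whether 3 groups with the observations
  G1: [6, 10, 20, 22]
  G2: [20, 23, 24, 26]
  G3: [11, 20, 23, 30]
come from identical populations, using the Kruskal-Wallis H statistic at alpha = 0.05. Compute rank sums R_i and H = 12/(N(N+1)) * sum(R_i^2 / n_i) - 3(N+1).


Step 1: Combine all N = 12 observations and assign midranks.
sorted (value, group, rank): (6,G1,1), (10,G1,2), (11,G3,3), (20,G1,5), (20,G2,5), (20,G3,5), (22,G1,7), (23,G2,8.5), (23,G3,8.5), (24,G2,10), (26,G2,11), (30,G3,12)
Step 2: Sum ranks within each group.
R_1 = 15 (n_1 = 4)
R_2 = 34.5 (n_2 = 4)
R_3 = 28.5 (n_3 = 4)
Step 3: H = 12/(N(N+1)) * sum(R_i^2/n_i) - 3(N+1)
     = 12/(12*13) * (15^2/4 + 34.5^2/4 + 28.5^2/4) - 3*13
     = 0.076923 * 556.875 - 39
     = 3.836538.
Step 4: Ties present; correction factor C = 1 - 30/(12^3 - 12) = 0.982517. Corrected H = 3.836538 / 0.982517 = 3.904804.
Step 5: Under H0, H ~ chi^2(2); p-value = 0.141933.
Step 6: alpha = 0.05. fail to reject H0.

H = 3.9048, df = 2, p = 0.141933, fail to reject H0.


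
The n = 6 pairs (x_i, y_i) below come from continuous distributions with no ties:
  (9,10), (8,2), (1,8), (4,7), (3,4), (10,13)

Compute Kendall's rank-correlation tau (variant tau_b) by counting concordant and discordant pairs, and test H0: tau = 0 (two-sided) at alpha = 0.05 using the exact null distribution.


Step 1: Enumerate the 15 unordered pairs (i,j) with i<j and classify each by sign(x_j-x_i) * sign(y_j-y_i).
  (1,2):dx=-1,dy=-8->C; (1,3):dx=-8,dy=-2->C; (1,4):dx=-5,dy=-3->C; (1,5):dx=-6,dy=-6->C
  (1,6):dx=+1,dy=+3->C; (2,3):dx=-7,dy=+6->D; (2,4):dx=-4,dy=+5->D; (2,5):dx=-5,dy=+2->D
  (2,6):dx=+2,dy=+11->C; (3,4):dx=+3,dy=-1->D; (3,5):dx=+2,dy=-4->D; (3,6):dx=+9,dy=+5->C
  (4,5):dx=-1,dy=-3->C; (4,6):dx=+6,dy=+6->C; (5,6):dx=+7,dy=+9->C
Step 2: C = 10, D = 5, total pairs = 15.
Step 3: tau = (C - D)/(n(n-1)/2) = (10 - 5)/15 = 0.333333.
Step 4: Exact two-sided p-value (enumerate n! = 720 permutations of y under H0): p = 0.469444.
Step 5: alpha = 0.05. fail to reject H0.

tau_b = 0.3333 (C=10, D=5), p = 0.469444, fail to reject H0.


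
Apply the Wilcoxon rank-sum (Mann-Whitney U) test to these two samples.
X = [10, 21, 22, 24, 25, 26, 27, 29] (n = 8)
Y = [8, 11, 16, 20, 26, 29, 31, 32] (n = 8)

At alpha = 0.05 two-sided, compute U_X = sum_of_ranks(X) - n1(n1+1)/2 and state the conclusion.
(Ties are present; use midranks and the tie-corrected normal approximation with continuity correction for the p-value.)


Step 1: Combine and sort all 16 observations; assign midranks.
sorted (value, group): (8,Y), (10,X), (11,Y), (16,Y), (20,Y), (21,X), (22,X), (24,X), (25,X), (26,X), (26,Y), (27,X), (29,X), (29,Y), (31,Y), (32,Y)
ranks: 8->1, 10->2, 11->3, 16->4, 20->5, 21->6, 22->7, 24->8, 25->9, 26->10.5, 26->10.5, 27->12, 29->13.5, 29->13.5, 31->15, 32->16
Step 2: Rank sum for X: R1 = 2 + 6 + 7 + 8 + 9 + 10.5 + 12 + 13.5 = 68.
Step 3: U_X = R1 - n1(n1+1)/2 = 68 - 8*9/2 = 68 - 36 = 32.
       U_Y = n1*n2 - U_X = 64 - 32 = 32.
Step 4: Ties are present, so use the tie-corrected normal approximation (with continuity correction) for the p-value.
Step 5: p-value = 1.000000; compare to alpha = 0.05. fail to reject H0.

U_X = 32, p = 1.000000, fail to reject H0 at alpha = 0.05.


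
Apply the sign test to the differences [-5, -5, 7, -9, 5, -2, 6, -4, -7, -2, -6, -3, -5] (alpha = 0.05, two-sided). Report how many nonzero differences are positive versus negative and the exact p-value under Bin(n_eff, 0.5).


Step 1: Discard zero differences. Original n = 13; n_eff = number of nonzero differences = 13.
Nonzero differences (with sign): -5, -5, +7, -9, +5, -2, +6, -4, -7, -2, -6, -3, -5
Step 2: Count signs: positive = 3, negative = 10.
Step 3: Under H0: P(positive) = 0.5, so the number of positives S ~ Bin(13, 0.5).
Step 4: Two-sided exact p-value = sum of Bin(13,0.5) probabilities at or below the observed probability = 0.092285.
Step 5: alpha = 0.05. fail to reject H0.

n_eff = 13, pos = 3, neg = 10, p = 0.092285, fail to reject H0.


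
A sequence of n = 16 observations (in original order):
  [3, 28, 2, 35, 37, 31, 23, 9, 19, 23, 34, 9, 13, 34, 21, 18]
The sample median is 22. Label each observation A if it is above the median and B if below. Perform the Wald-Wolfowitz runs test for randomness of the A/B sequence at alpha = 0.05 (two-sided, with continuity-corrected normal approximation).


Step 1: Compute median = 22; label A = above, B = below.
Labels in order: BABAAAABBAABBABB  (n_A = 8, n_B = 8)
Step 2: Count runs R = 9.
Step 3: Under H0 (random ordering), E[R] = 2*n_A*n_B/(n_A+n_B) + 1 = 2*8*8/16 + 1 = 9.0000.
        Var[R] = 2*n_A*n_B*(2*n_A*n_B - n_A - n_B) / ((n_A+n_B)^2 * (n_A+n_B-1)) = 14336/3840 = 3.7333.
        SD[R] = 1.9322.
Step 4: R = E[R], so z = 0 with no continuity correction.
Step 5: Two-sided p-value via normal approximation = 2*(1 - Phi(|z|)) = 1.000000.
Step 6: alpha = 0.05. fail to reject H0.

R = 9, z = 0.0000, p = 1.000000, fail to reject H0.


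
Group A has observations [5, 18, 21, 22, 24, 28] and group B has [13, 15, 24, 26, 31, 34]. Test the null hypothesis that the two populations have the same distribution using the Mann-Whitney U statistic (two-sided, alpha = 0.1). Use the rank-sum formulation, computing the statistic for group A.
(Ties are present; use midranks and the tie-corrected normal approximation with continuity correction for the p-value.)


Step 1: Combine and sort all 12 observations; assign midranks.
sorted (value, group): (5,X), (13,Y), (15,Y), (18,X), (21,X), (22,X), (24,X), (24,Y), (26,Y), (28,X), (31,Y), (34,Y)
ranks: 5->1, 13->2, 15->3, 18->4, 21->5, 22->6, 24->7.5, 24->7.5, 26->9, 28->10, 31->11, 34->12
Step 2: Rank sum for X: R1 = 1 + 4 + 5 + 6 + 7.5 + 10 = 33.5.
Step 3: U_X = R1 - n1(n1+1)/2 = 33.5 - 6*7/2 = 33.5 - 21 = 12.5.
       U_Y = n1*n2 - U_X = 36 - 12.5 = 23.5.
Step 4: Ties are present, so use the tie-corrected normal approximation (with continuity correction) for the p-value.
Step 5: p-value = 0.422527; compare to alpha = 0.1. fail to reject H0.

U_X = 12.5, p = 0.422527, fail to reject H0 at alpha = 0.1.


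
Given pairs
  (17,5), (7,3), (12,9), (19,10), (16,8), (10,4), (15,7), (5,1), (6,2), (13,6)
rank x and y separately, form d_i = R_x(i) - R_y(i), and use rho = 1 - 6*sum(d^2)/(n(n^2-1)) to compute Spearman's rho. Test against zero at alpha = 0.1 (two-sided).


Step 1: Rank x and y separately (midranks; no ties here).
rank(x): 17->9, 7->3, 12->5, 19->10, 16->8, 10->4, 15->7, 5->1, 6->2, 13->6
rank(y): 5->5, 3->3, 9->9, 10->10, 8->8, 4->4, 7->7, 1->1, 2->2, 6->6
Step 2: d_i = R_x(i) - R_y(i); compute d_i^2.
  (9-5)^2=16, (3-3)^2=0, (5-9)^2=16, (10-10)^2=0, (8-8)^2=0, (4-4)^2=0, (7-7)^2=0, (1-1)^2=0, (2-2)^2=0, (6-6)^2=0
sum(d^2) = 32.
Step 3: rho = 1 - 6*32 / (10*(10^2 - 1)) = 1 - 192/990 = 0.806061.
Step 4: Under H0, t = rho * sqrt((n-2)/(1-rho^2)) = 3.8522 ~ t(8).
Step 5: Two-sided p-value from the t-distribution with 8 df = 0.004862.
Step 6: alpha = 0.1. reject H0.

rho = 0.8061, p = 0.004862, reject H0 at alpha = 0.1.


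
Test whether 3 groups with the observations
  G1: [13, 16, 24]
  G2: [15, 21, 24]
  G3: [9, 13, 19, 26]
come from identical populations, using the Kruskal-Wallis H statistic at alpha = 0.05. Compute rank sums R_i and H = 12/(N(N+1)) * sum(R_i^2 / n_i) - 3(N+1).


Step 1: Combine all N = 10 observations and assign midranks.
sorted (value, group, rank): (9,G3,1), (13,G1,2.5), (13,G3,2.5), (15,G2,4), (16,G1,5), (19,G3,6), (21,G2,7), (24,G1,8.5), (24,G2,8.5), (26,G3,10)
Step 2: Sum ranks within each group.
R_1 = 16 (n_1 = 3)
R_2 = 19.5 (n_2 = 3)
R_3 = 19.5 (n_3 = 4)
Step 3: H = 12/(N(N+1)) * sum(R_i^2/n_i) - 3(N+1)
     = 12/(10*11) * (16^2/3 + 19.5^2/3 + 19.5^2/4) - 3*11
     = 0.109091 * 307.146 - 33
     = 0.506818.
Step 4: Ties present; correction factor C = 1 - 12/(10^3 - 10) = 0.987879. Corrected H = 0.506818 / 0.987879 = 0.513037.
Step 5: Under H0, H ~ chi^2(2); p-value = 0.773741.
Step 6: alpha = 0.05. fail to reject H0.

H = 0.5130, df = 2, p = 0.773741, fail to reject H0.


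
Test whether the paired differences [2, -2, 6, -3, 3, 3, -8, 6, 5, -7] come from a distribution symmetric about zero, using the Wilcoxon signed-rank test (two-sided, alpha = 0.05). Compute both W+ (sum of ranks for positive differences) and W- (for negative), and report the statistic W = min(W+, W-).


Step 1: Drop any zero differences (none here) and take |d_i|.
|d| = [2, 2, 6, 3, 3, 3, 8, 6, 5, 7]
Step 2: Midrank |d_i| (ties get averaged ranks).
ranks: |2|->1.5, |2|->1.5, |6|->7.5, |3|->4, |3|->4, |3|->4, |8|->10, |6|->7.5, |5|->6, |7|->9
Step 3: Attach original signs; sum ranks with positive sign and with negative sign.
W+ = 1.5 + 7.5 + 4 + 4 + 7.5 + 6 = 30.5
W- = 1.5 + 4 + 10 + 9 = 24.5
(Check: W+ + W- = 55 should equal n(n+1)/2 = 55.)
Step 4: Test statistic W = min(W+, W-) = 24.5.
Step 5: Ties in |d|, so use the tie-corrected normal approximation.
        E[W] = n(n+1)/4 = 10*11/4 = 27.5.
        Tie groups: |d|=2 (t=2), |d|=3 (t=3), |d|=6 (t=2); sum(t^3 - t) = 36.
        Var[W] = n(n+1)(2n+1)/24 - sum(t^3-t)/48 = 2310/24 - 36/48 = 95.5.
        z = (W - E[W]) / sqrt(Var[W]) = (24.5 - 27.5) / 9.7724 = -0.3070.
        Two-sided p = 2*Phi(z) = 0.758853.
Step 6: alpha = 0.05. fail to reject H0.

W+ = 30.5, W- = 24.5, W = min = 24.5, p = 0.758853, fail to reject H0.


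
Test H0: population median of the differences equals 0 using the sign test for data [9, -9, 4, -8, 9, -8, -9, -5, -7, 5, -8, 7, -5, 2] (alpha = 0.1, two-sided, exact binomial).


Step 1: Discard zero differences. Original n = 14; n_eff = number of nonzero differences = 14.
Nonzero differences (with sign): +9, -9, +4, -8, +9, -8, -9, -5, -7, +5, -8, +7, -5, +2
Step 2: Count signs: positive = 6, negative = 8.
Step 3: Under H0: P(positive) = 0.5, so the number of positives S ~ Bin(14, 0.5).
Step 4: Two-sided exact p-value = sum of Bin(14,0.5) probabilities at or below the observed probability = 0.790527.
Step 5: alpha = 0.1. fail to reject H0.

n_eff = 14, pos = 6, neg = 8, p = 0.790527, fail to reject H0.


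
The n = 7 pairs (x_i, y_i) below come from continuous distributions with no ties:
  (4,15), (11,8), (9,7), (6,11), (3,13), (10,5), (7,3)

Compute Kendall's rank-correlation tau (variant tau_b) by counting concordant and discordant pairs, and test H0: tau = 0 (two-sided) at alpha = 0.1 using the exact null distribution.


Step 1: Enumerate the 21 unordered pairs (i,j) with i<j and classify each by sign(x_j-x_i) * sign(y_j-y_i).
  (1,2):dx=+7,dy=-7->D; (1,3):dx=+5,dy=-8->D; (1,4):dx=+2,dy=-4->D; (1,5):dx=-1,dy=-2->C
  (1,6):dx=+6,dy=-10->D; (1,7):dx=+3,dy=-12->D; (2,3):dx=-2,dy=-1->C; (2,4):dx=-5,dy=+3->D
  (2,5):dx=-8,dy=+5->D; (2,6):dx=-1,dy=-3->C; (2,7):dx=-4,dy=-5->C; (3,4):dx=-3,dy=+4->D
  (3,5):dx=-6,dy=+6->D; (3,6):dx=+1,dy=-2->D; (3,7):dx=-2,dy=-4->C; (4,5):dx=-3,dy=+2->D
  (4,6):dx=+4,dy=-6->D; (4,7):dx=+1,dy=-8->D; (5,6):dx=+7,dy=-8->D; (5,7):dx=+4,dy=-10->D
  (6,7):dx=-3,dy=-2->C
Step 2: C = 6, D = 15, total pairs = 21.
Step 3: tau = (C - D)/(n(n-1)/2) = (6 - 15)/21 = -0.428571.
Step 4: Exact two-sided p-value (enumerate n! = 5040 permutations of y under H0): p = 0.238889.
Step 5: alpha = 0.1. fail to reject H0.

tau_b = -0.4286 (C=6, D=15), p = 0.238889, fail to reject H0.


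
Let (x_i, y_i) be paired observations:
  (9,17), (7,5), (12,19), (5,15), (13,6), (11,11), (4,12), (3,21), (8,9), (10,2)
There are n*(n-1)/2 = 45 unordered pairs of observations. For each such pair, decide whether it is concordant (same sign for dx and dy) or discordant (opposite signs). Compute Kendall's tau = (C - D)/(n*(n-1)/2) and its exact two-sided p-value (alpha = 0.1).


Step 1: Enumerate the 45 unordered pairs (i,j) with i<j and classify each by sign(x_j-x_i) * sign(y_j-y_i).
  (1,2):dx=-2,dy=-12->C; (1,3):dx=+3,dy=+2->C; (1,4):dx=-4,dy=-2->C; (1,5):dx=+4,dy=-11->D
  (1,6):dx=+2,dy=-6->D; (1,7):dx=-5,dy=-5->C; (1,8):dx=-6,dy=+4->D; (1,9):dx=-1,dy=-8->C
  (1,10):dx=+1,dy=-15->D; (2,3):dx=+5,dy=+14->C; (2,4):dx=-2,dy=+10->D; (2,5):dx=+6,dy=+1->C
  (2,6):dx=+4,dy=+6->C; (2,7):dx=-3,dy=+7->D; (2,8):dx=-4,dy=+16->D; (2,9):dx=+1,dy=+4->C
  (2,10):dx=+3,dy=-3->D; (3,4):dx=-7,dy=-4->C; (3,5):dx=+1,dy=-13->D; (3,6):dx=-1,dy=-8->C
  (3,7):dx=-8,dy=-7->C; (3,8):dx=-9,dy=+2->D; (3,9):dx=-4,dy=-10->C; (3,10):dx=-2,dy=-17->C
  (4,5):dx=+8,dy=-9->D; (4,6):dx=+6,dy=-4->D; (4,7):dx=-1,dy=-3->C; (4,8):dx=-2,dy=+6->D
  (4,9):dx=+3,dy=-6->D; (4,10):dx=+5,dy=-13->D; (5,6):dx=-2,dy=+5->D; (5,7):dx=-9,dy=+6->D
  (5,8):dx=-10,dy=+15->D; (5,9):dx=-5,dy=+3->D; (5,10):dx=-3,dy=-4->C; (6,7):dx=-7,dy=+1->D
  (6,8):dx=-8,dy=+10->D; (6,9):dx=-3,dy=-2->C; (6,10):dx=-1,dy=-9->C; (7,8):dx=-1,dy=+9->D
  (7,9):dx=+4,dy=-3->D; (7,10):dx=+6,dy=-10->D; (8,9):dx=+5,dy=-12->D; (8,10):dx=+7,dy=-19->D
  (9,10):dx=+2,dy=-7->D
Step 2: C = 18, D = 27, total pairs = 45.
Step 3: tau = (C - D)/(n(n-1)/2) = (18 - 27)/45 = -0.200000.
Step 4: Exact two-sided p-value (enumerate n! = 3628800 permutations of y under H0): p = 0.484313.
Step 5: alpha = 0.1. fail to reject H0.

tau_b = -0.2000 (C=18, D=27), p = 0.484313, fail to reject H0.


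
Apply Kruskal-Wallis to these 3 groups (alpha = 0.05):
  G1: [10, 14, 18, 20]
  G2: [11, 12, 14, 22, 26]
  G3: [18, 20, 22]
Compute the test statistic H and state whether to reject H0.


Step 1: Combine all N = 12 observations and assign midranks.
sorted (value, group, rank): (10,G1,1), (11,G2,2), (12,G2,3), (14,G1,4.5), (14,G2,4.5), (18,G1,6.5), (18,G3,6.5), (20,G1,8.5), (20,G3,8.5), (22,G2,10.5), (22,G3,10.5), (26,G2,12)
Step 2: Sum ranks within each group.
R_1 = 20.5 (n_1 = 4)
R_2 = 32 (n_2 = 5)
R_3 = 25.5 (n_3 = 3)
Step 3: H = 12/(N(N+1)) * sum(R_i^2/n_i) - 3(N+1)
     = 12/(12*13) * (20.5^2/4 + 32^2/5 + 25.5^2/3) - 3*13
     = 0.076923 * 526.612 - 39
     = 1.508654.
Step 4: Ties present; correction factor C = 1 - 24/(12^3 - 12) = 0.986014. Corrected H = 1.508654 / 0.986014 = 1.530053.
Step 5: Under H0, H ~ chi^2(2); p-value = 0.465322.
Step 6: alpha = 0.05. fail to reject H0.

H = 1.5301, df = 2, p = 0.465322, fail to reject H0.


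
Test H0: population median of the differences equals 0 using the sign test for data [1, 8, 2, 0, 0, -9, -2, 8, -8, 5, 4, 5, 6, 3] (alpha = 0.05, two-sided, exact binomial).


Step 1: Discard zero differences. Original n = 14; n_eff = number of nonzero differences = 12.
Nonzero differences (with sign): +1, +8, +2, -9, -2, +8, -8, +5, +4, +5, +6, +3
Step 2: Count signs: positive = 9, negative = 3.
Step 3: Under H0: P(positive) = 0.5, so the number of positives S ~ Bin(12, 0.5).
Step 4: Two-sided exact p-value = sum of Bin(12,0.5) probabilities at or below the observed probability = 0.145996.
Step 5: alpha = 0.05. fail to reject H0.

n_eff = 12, pos = 9, neg = 3, p = 0.145996, fail to reject H0.


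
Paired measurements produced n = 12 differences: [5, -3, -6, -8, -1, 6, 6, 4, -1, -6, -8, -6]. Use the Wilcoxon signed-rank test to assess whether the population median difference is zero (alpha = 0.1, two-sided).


Step 1: Drop any zero differences (none here) and take |d_i|.
|d| = [5, 3, 6, 8, 1, 6, 6, 4, 1, 6, 8, 6]
Step 2: Midrank |d_i| (ties get averaged ranks).
ranks: |5|->5, |3|->3, |6|->8, |8|->11.5, |1|->1.5, |6|->8, |6|->8, |4|->4, |1|->1.5, |6|->8, |8|->11.5, |6|->8
Step 3: Attach original signs; sum ranks with positive sign and with negative sign.
W+ = 5 + 8 + 8 + 4 = 25
W- = 3 + 8 + 11.5 + 1.5 + 1.5 + 8 + 11.5 + 8 = 53
(Check: W+ + W- = 78 should equal n(n+1)/2 = 78.)
Step 4: Test statistic W = min(W+, W-) = 25.
Step 5: Ties in |d|, so use the tie-corrected normal approximation.
        E[W] = n(n+1)/4 = 12*13/4 = 39.
        Tie groups: |d|=1 (t=2), |d|=6 (t=5), |d|=8 (t=2); sum(t^3 - t) = 132.
        Var[W] = n(n+1)(2n+1)/24 - sum(t^3-t)/48 = 3900/24 - 132/48 = 159.75.
        z = (W - E[W]) / sqrt(Var[W]) = (25 - 39) / 12.6392 = -1.1077.
        Two-sided p = 2*Phi(z) = 0.268007.
Step 6: alpha = 0.1. fail to reject H0.

W+ = 25, W- = 53, W = min = 25, p = 0.268007, fail to reject H0.


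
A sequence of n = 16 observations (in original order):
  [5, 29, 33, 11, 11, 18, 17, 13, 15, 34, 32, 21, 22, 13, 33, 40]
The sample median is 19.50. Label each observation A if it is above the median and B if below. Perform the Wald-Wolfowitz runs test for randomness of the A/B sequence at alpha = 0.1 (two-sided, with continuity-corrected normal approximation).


Step 1: Compute median = 19.50; label A = above, B = below.
Labels in order: BAABBBBBBAAAABAA  (n_A = 8, n_B = 8)
Step 2: Count runs R = 6.
Step 3: Under H0 (random ordering), E[R] = 2*n_A*n_B/(n_A+n_B) + 1 = 2*8*8/16 + 1 = 9.0000.
        Var[R] = 2*n_A*n_B*(2*n_A*n_B - n_A - n_B) / ((n_A+n_B)^2 * (n_A+n_B-1)) = 14336/3840 = 3.7333.
        SD[R] = 1.9322.
Step 4: Continuity-corrected z = (R + 0.5 - E[R]) / SD[R] = (6 + 0.5 - 9.0000) / 1.9322 = -1.2939.
Step 5: Two-sided p-value via normal approximation = 2*(1 - Phi(|z|)) = 0.195709.
Step 6: alpha = 0.1. fail to reject H0.

R = 6, z = -1.2939, p = 0.195709, fail to reject H0.
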